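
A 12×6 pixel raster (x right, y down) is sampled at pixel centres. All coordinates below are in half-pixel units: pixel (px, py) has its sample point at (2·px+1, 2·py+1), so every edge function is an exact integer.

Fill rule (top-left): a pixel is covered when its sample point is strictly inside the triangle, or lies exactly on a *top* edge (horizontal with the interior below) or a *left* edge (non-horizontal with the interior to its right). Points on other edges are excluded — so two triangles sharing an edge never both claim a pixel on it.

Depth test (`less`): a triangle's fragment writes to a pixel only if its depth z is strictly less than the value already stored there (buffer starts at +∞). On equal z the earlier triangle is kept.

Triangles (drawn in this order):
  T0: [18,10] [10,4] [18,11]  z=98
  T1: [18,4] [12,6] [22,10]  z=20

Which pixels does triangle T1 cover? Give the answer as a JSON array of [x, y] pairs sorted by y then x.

T0:
  2·area = 8  (B↔C swapped to make it positive)
  edge (18, 10)→(18, 11): d=(0,1) right/bottom  bias=-1
  edge (18, 11)→(10, 4): d=(-8,-7) top-left  bias=+0
  edge (10, 4)→(18, 10): d=(8,6) right/bottom  bias=-1
  covered (0 px):
    . . . . . . . . . . . .
    . . . . . . . . . . . .
    . . . . . . . . . . . .
    . . . . . . . . . . . .
    . . . . . . . . . . . .
    . . . . . . . . . . . .
T1:
  2·area = 44  (B↔C swapped to make it positive)
  edge (18, 4)→(22, 10): d=(4,6) right/bottom  bias=-1
  edge (22, 10)→(12, 6): d=(-10,-4) top-left  bias=+0
  edge (12, 6)→(18, 4): d=(6,-2) top-left  bias=+0
    (10,1)@(21, 3): e=[-22,66,0] → .  [on edge]
    (7,2)@(15, 5): e=[22,22,0] → X  [on edge]
    (8,2)@(17, 5): e=[10,30,4] → X
    (9,2)@(19, 5): e=[-2,38,8] → .
    (4,3)@(9, 7): e=[66,-22,0] → .  [on edge]
    (7,3)@(15, 7): e=[30,2,12] → X
    (9,3)@(19, 7): e=[6,18,20] → X
    (10,3)@(21, 7): e=[-6,26,24] → .
    (1,4)@(3, 9): e=[110,-66,0] → .  [on edge]
    (7,4)@(15, 9): e=[38,-18,24] → .
    (8,4)@(17, 9): e=[26,-10,28] → .
    (9,4)@(19, 9): e=[14,-2,32] → .
  covered (6 px):
    . . . . . . . . . . . .
    . . . . . . . . . . . .
    . . . . . . . X X . . .
    . . . . . . . X X X . .
    . . . . . . . . . . X .
    . . . . . . . . . . . .

Final: [[7,2],[8,2],[7,3],[8,3],[9,3],[10,4]]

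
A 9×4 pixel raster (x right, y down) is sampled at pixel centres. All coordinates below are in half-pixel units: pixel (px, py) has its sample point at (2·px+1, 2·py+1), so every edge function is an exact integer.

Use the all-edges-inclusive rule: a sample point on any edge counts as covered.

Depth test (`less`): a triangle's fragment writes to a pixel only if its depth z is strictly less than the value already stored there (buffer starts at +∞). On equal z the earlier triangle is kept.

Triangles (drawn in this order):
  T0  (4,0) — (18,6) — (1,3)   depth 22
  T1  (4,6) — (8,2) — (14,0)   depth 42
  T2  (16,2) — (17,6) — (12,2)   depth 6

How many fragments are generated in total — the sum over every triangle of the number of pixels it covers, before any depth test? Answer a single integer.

T0:
  2·area = 60
  edge (4, 0)→(18, 6): d=(14,6) inclusive
  edge (18, 6)→(1, 3): d=(-17,-3) inclusive
  edge (1, 3)→(4, 0): d=(3,-3) inclusive
    (1,0)@(3, 1): e=[20,40,0] → X  [on edge]
    (2,0)@(5, 1): e=[8,46,6] → X
    (3,0)@(7, 1): e=[-4,52,12] → .
    (0,1)@(1, 3): e=[60,0,0] → X  [on edge]
    (3,1)@(7, 3): e=[24,18,18] → X
    (4,1)@(9, 3): e=[12,24,24] → X
    (5,1)@(11, 3): e=[0,30,30] → X  [on edge]
    (6,1)@(13, 3): e=[-12,36,36] → .
    (0,2)@(1, 5): e=[88,-34,6] → .
    (1,2)@(3, 5): e=[76,-28,12] → .
    (2,2)@(5, 5): e=[64,-22,18] → .
    (3,2)@(7, 5): e=[52,-16,24] → .
  covered (10 px):
    . X X . . . . . .
    X X X X X X . . .
    . . . . . . X X .
    . . . . . . . . .
T1:
  2·area = 16
  edge (4, 6)→(8, 2): d=(4,-4) inclusive
  edge (8, 2)→(14, 0): d=(6,-2) inclusive
  edge (14, 0)→(4, 6): d=(-10,6) inclusive
    (4,0)@(9, 1): e=[0,-4,20] → .  [on edge]
    (5,0)@(11, 1): e=[8,0,8] → X  [on edge]
    (6,0)@(13, 1): e=[16,4,-4] → .
    (2,1)@(5, 3): e=[-8,0,24] → .  [on edge]
    (3,1)@(7, 3): e=[0,4,12] → X  [on edge]
    (4,1)@(9, 3): e=[8,8,0] → X  [on edge]
    (5,1)@(11, 3): e=[16,12,-12] → .
    (2,2)@(5, 5): e=[0,12,4] → X  [on edge]
    (3,2)@(7, 5): e=[8,16,-8] → .
    (4,2)@(9, 5): e=[16,20,-20] → .
    (1,3)@(3, 7): e=[0,20,-4] → .  [on edge]
    (2,3)@(5, 7): e=[8,24,-16] → .
  covered (4 px):
    . . . . . X . . .
    . . . X X . . . .
    . . X . . . . . .
    . . . . . . . . .
T2:
  2·area = 16
  edge (16, 2)→(17, 6): d=(1,4) inclusive
  edge (17, 6)→(12, 2): d=(-5,-4) inclusive
  edge (12, 2)→(16, 2): d=(4,0) inclusive
    (7,1)@(15, 3): e=[5,7,4] → X
    (8,1)@(17, 3): e=[-3,15,4] → .
    (7,2)@(15, 5): e=[7,-3,12] → .
  covered (1 px):
    . . . . . . . . .
    . . . . . . . X .
    . . . . . . . . .
    . . . . . . . . .

Answer: 15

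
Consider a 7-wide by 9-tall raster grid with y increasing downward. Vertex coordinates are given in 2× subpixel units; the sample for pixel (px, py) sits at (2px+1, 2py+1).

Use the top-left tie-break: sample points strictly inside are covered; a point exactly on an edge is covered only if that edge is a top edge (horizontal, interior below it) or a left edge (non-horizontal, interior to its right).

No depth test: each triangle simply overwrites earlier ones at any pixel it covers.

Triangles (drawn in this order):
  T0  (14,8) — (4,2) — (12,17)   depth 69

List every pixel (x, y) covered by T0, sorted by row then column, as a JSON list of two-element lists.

T0:
  2·area = 102  (B↔C swapped to make it positive)
  edge (14, 8)→(12, 17): d=(-2,9) right/bottom  bias=-1
  edge (12, 17)→(4, 2): d=(-8,-15) top-left  bias=+0
  edge (4, 2)→(14, 8): d=(10,6) right/bottom  bias=-1
    (2,1)@(5, 3): e=[91,7,4] → X
    (3,1)@(7, 3): e=[73,37,-8] → .
    (2,2)@(5, 5): e=[87,-9,24] → .
    (3,2)@(7, 5): e=[69,21,12] → X
    (4,2)@(9, 5): e=[51,51,0] → .  [on edge]
    (3,3)@(7, 7): e=[65,5,32] → X
    (4,3)@(9, 7): e=[47,35,20] → X
    (5,3)@(11, 7): e=[29,65,8] → X
    (6,3)@(13, 7): e=[11,95,-4] → .
    (3,4)@(7, 9): e=[61,-11,52] → .
    (4,4)@(9, 9): e=[43,19,40] → X
    (6,4)@(13, 9): e=[7,79,16] → X
  covered (13 px):
    . . . . . . .
    . . X . . . .
    . . . X . . .
    . . . X X X .
    . . . . X X X
    . . . . X X X
    . . . . . X .
    . . . . . X .
    . . . . . . .

Answer: [[2,1],[3,2],[3,3],[4,3],[5,3],[4,4],[5,4],[6,4],[4,5],[5,5],[6,5],[5,6],[5,7]]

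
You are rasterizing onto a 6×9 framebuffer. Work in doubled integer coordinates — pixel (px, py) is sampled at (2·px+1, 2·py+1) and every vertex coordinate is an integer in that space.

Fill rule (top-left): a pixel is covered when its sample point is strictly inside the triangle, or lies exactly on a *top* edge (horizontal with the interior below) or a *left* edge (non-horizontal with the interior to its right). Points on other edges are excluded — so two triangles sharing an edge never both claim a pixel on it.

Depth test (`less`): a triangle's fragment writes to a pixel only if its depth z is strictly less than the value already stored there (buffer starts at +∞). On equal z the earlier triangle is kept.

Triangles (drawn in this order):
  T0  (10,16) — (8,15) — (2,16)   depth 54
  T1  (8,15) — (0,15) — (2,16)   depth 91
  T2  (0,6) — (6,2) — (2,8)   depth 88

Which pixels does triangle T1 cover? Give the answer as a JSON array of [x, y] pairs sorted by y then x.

T0:
  2·area = 8  (B↔C swapped to make it positive)
  edge (10, 16)→(2, 16): d=(-8,0) right/bottom  bias=-1
  edge (2, 16)→(8, 15): d=(6,-1) top-left  bias=+0
  edge (8, 15)→(10, 16): d=(2,1) right/bottom  bias=-1
  covered (0 px):
    . . . . . .
    . . . . . .
    . . . . . .
    . . . . . .
    . . . . . .
    . . . . . .
    . . . . . .
    . . . . . .
    . . . . . .
T1:
  2·area = 8  (B↔C swapped to make it positive)
  edge (8, 15)→(2, 16): d=(-6,1) right/bottom  bias=-1
  edge (2, 16)→(0, 15): d=(-2,-1) top-left  bias=+0
  edge (0, 15)→(8, 15): d=(8,0) top-left  bias=+0
    (0,7)@(1, 15): e=[7,1,0] → X  [on edge]
    (1,7)@(3, 15): e=[5,3,0] → X  [on edge]
    (2,7)@(5, 15): e=[3,5,0] → X  [on edge]
    (3,7)@(7, 15): e=[1,7,0] → X  [on edge]
    (4,7)@(9, 15): e=[-1,9,0] → .  [on edge]
    (5,7)@(11, 15): e=[-3,11,0] → .  [on edge]
    (0,8)@(1, 17): e=[-5,-3,16] → .
    (1,8)@(3, 17): e=[-7,-1,16] → .
    (2,8)@(5, 17): e=[-9,1,16] → .
    (3,8)@(7, 17): e=[-11,3,16] → .
  covered (4 px):
    . . . . . .
    . . . . . .
    . . . . . .
    . . . . . .
    . . . . . .
    . . . . . .
    . . . . . .
    X X X X . .
    . . . . . .
T2:
  2·area = 20
  edge (0, 6)→(6, 2): d=(6,-4) top-left  bias=+0
  edge (6, 2)→(2, 8): d=(-4,6) right/bottom  bias=-1
  edge (2, 8)→(0, 6): d=(-2,-2) top-left  bias=+0
    (2,1)@(5, 3): e=[2,2,16] → X
    (3,1)@(7, 3): e=[10,-10,20] → .
    (1,2)@(3, 5): e=[6,6,8] → X
    (2,2)@(5, 5): e=[14,-6,12] → .
    (0,3)@(1, 7): e=[10,10,0] → X  [on edge]
    (1,3)@(3, 7): e=[18,-2,4] → .
    (0,4)@(1, 9): e=[22,2,-4] → .
    (1,4)@(3, 9): e=[30,-10,0] → .  [on edge]
    (2,5)@(5, 11): e=[50,-30,0] → .  [on edge]
    (3,6)@(7, 13): e=[70,-50,0] → .  [on edge]
    (4,7)@(9, 15): e=[90,-70,0] → .  [on edge]
    (5,8)@(11, 17): e=[110,-90,0] → .  [on edge]
  covered (3 px):
    . . . . . .
    . . X . . .
    . X . . . .
    X . . . . .
    . . . . . .
    . . . . . .
    . . . . . .
    . . . . . .
    . . . . . .

Final: [[0,7],[1,7],[2,7],[3,7]]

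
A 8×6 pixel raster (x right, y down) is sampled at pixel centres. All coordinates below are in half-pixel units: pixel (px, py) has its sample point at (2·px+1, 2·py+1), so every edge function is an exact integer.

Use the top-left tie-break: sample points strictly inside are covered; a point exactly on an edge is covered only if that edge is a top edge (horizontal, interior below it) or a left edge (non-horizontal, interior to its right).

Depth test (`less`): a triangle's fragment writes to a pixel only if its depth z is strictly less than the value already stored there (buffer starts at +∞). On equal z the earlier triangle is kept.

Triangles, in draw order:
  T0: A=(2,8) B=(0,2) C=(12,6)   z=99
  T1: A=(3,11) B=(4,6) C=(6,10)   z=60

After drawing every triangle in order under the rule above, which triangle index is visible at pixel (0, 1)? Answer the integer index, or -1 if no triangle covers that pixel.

T0:
  2·area = 64
  edge (2, 8)→(0, 2): d=(-2,-6) top-left  bias=+0
  edge (0, 2)→(12, 6): d=(12,4) right/bottom  bias=-1
  edge (12, 6)→(2, 8): d=(-10,2) right/bottom  bias=-1
    (0,1)@(1, 3): e=[4,8,52] → █
    (1,1)@(3, 3): e=[16,0,48] → ·  [on edge]
    (0,2)@(1, 5): e=[0,32,32] → █  [on edge]
    (1,2)@(3, 5): e=[12,24,28] → █
    (2,2)@(5, 5): e=[24,16,24] → █
    (3,2)@(7, 5): e=[36,8,20] → █
    (4,2)@(9, 5): e=[48,0,16] → ·  [on edge]
    (0,3)@(1, 7): e=[-4,56,12] → ·
    (1,3)@(3, 7): e=[8,48,8] → █
    (3,3)@(7, 7): e=[32,32,0] → ·  [on edge]
    (7,3)@(15, 7): e=[80,0,-16] → ·  [on edge]
    (1,4)@(3, 9): e=[4,72,-12] → ·
    (1,5)@(3, 11): e=[0,96,-32] → ·  [on edge]
  covered (7 px):
    · · · · · · · ·
    █ · · · · · · ·
    █ █ █ █ · · · ·
    · █ █ · · · · ·
    · · · · · · · ·
    · · · · · · · ·
T1:
  2·area = 14
  edge (3, 11)→(4, 6): d=(1,-5) top-left  bias=+0
  edge (4, 6)→(6, 10): d=(2,4) right/bottom  bias=-1
  edge (6, 10)→(3, 11): d=(-3,1) right/bottom  bias=-1
    (2,0)@(5, 1): e=[0,-14,28] → ·  [on edge]
    (7,3)@(15, 7): e=[56,-42,0] → ·  [on edge]
    (2,4)@(5, 9): e=[8,2,4] → █
    (3,4)@(7, 9): e=[18,-6,2] → ·
    (4,4)@(9, 9): e=[28,-14,0] → ·  [on edge]
    (1,5)@(3, 11): e=[0,14,0] → ·  [on edge]
    (2,5)@(5, 11): e=[10,6,-2] → ·
  covered (1 px):
    · · · · · · · ·
    · · · · · · · ·
    · · · · · · · ·
    · · · · · · · ·
    · · █ · · · · ·
    · · · · · · · ·

Z-buffer (winner per pixel, '.' = empty):
  . . . . . . . .
  0 . . . . . . .
  0 0 0 0 . . . .
  . 0 0 . . . . .
  . . 1 . . . . .
  . . . . . . . .

Result: 0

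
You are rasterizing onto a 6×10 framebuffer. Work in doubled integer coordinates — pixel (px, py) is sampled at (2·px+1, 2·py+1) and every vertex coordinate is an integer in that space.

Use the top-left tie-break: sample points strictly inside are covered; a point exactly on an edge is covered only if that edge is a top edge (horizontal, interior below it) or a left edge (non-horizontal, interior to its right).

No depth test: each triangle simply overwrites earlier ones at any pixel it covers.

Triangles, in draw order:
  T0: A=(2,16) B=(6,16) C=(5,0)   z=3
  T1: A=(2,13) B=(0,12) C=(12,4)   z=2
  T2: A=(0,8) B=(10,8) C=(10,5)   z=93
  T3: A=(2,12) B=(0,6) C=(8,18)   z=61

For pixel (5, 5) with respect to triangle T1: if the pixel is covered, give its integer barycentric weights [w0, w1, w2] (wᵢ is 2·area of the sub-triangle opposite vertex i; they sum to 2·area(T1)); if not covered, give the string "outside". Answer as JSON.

T0:
  2·area = 64  (B↔C swapped to make it positive)
  edge (2, 16)→(5, 0): d=(3,-16) top-left  bias=+0
  edge (5, 0)→(6, 16): d=(1,16) right/bottom  bias=-1
  edge (6, 16)→(2, 16): d=(-4,0) right/bottom  bias=-1
    (2,0)@(5, 1): e=[3,1,60] → #
    (3,0)@(7, 1): e=[35,-31,60] → ·
    (2,1)@(5, 3): e=[9,3,52] → #
    (3,1)@(7, 3): e=[41,-29,52] → ·
    (2,2)@(5, 5): e=[15,5,44] → #
    (3,2)@(7, 5): e=[47,-27,44] → ·
    (2,3)@(5, 7): e=[21,7,36] → #
    (3,3)@(7, 7): e=[53,-25,36] → ·
    (2,4)@(5, 9): e=[27,9,28] → #
    (3,4)@(7, 9): e=[59,-23,28] → ·
    (1,5)@(3, 11): e=[1,43,20] → #
    (3,5)@(7, 11): e=[65,-21,20] → ·
  covered (11 px):
    · · # · · ·
    · · # · · ·
    · · # · · ·
    · · # · · ·
    · · # · · ·
    · # # · · ·
    · # # · · ·
    · # # · · ·
    · · · · · ·
    · · · · · ·
T1:
  2·area = 28
  edge (2, 13)→(0, 12): d=(-2,-1) top-left  bias=+0
  edge (0, 12)→(12, 4): d=(12,-8) top-left  bias=+0
  edge (12, 4)→(2, 13): d=(-10,9) right/bottom  bias=-1
    (2,4)@(5, 9): e=[11,4,13] → #
    (3,4)@(7, 9): e=[13,20,-5] → ·
    (1,5)@(3, 11): e=[5,12,11] → #
    (2,5)@(5, 11): e=[7,28,-7] → ·
    (1,6)@(3, 13): e=[1,36,-9] → ·
  covered (2 px):
    · · · · · ·
    · · · · · ·
    · · · · · ·
    · · · · · ·
    · · # · · ·
    · # · · · ·
    · · · · · ·
    · · · · · ·
    · · · · · ·
    · · · · · ·
T2:
  2·area = 30  (B↔C swapped to make it positive)
  edge (0, 8)→(10, 5): d=(10,-3) top-left  bias=+0
  edge (10, 5)→(10, 8): d=(0,3) right/bottom  bias=-1
  edge (10, 8)→(0, 8): d=(-10,0) right/bottom  bias=-1
    (2,3)@(5, 7): e=[5,15,10] → #
    (3,3)@(7, 7): e=[11,9,10] → #
    (4,3)@(9, 7): e=[17,3,10] → #
    (5,3)@(11, 7): e=[23,-3,10] → ·
    (2,4)@(5, 9): e=[25,15,-10] → ·
    (3,4)@(7, 9): e=[31,9,-10] → ·
    (4,4)@(9, 9): e=[37,3,-10] → ·
  covered (3 px):
    · · · · · ·
    · · · · · ·
    · · · · · ·
    · · # # # ·
    · · · · · ·
    · · · · · ·
    · · · · · ·
    · · · · · ·
    · · · · · ·
    · · · · · ·
T3:
  2·area = 24
  edge (2, 12)→(0, 6): d=(-2,-6) top-left  bias=+0
  edge (0, 6)→(8, 18): d=(8,12) right/bottom  bias=-1
  edge (8, 18)→(2, 12): d=(-6,-6) top-left  bias=+0
    (0,4)@(1, 9): e=[0,12,12] → #  [on edge]
    (1,4)@(3, 9): e=[12,-12,24] → ·
    (0,5)@(1, 11): e=[-4,28,0] → ·  [on edge]
    (1,5)@(3, 11): e=[8,4,12] → #
    (2,5)@(5, 11): e=[20,-20,24] → ·
    (1,6)@(3, 13): e=[4,20,0] → #  [on edge]
    (2,6)@(5, 13): e=[16,-4,12] → ·
    (1,7)@(3, 15): e=[0,36,-12] → ·  [on edge]
    (2,7)@(5, 15): e=[12,12,0] → #  [on edge]
    (3,7)@(7, 15): e=[24,-12,12] → ·
    (2,8)@(5, 17): e=[8,28,-12] → ·
    (3,8)@(7, 17): e=[20,4,0] → #  [on edge]
    (4,9)@(9, 19): e=[28,-4,0] → ·  [on edge]
  covered (5 px):
    · · · · · ·
    · · · · · ·
    · · · · · ·
    · · · · · ·
    # · · · · ·
    · # · · · ·
    · # · · · ·
    · · # · · ·
    · · · # · ·
    · · · · · ·

Answer: "outside"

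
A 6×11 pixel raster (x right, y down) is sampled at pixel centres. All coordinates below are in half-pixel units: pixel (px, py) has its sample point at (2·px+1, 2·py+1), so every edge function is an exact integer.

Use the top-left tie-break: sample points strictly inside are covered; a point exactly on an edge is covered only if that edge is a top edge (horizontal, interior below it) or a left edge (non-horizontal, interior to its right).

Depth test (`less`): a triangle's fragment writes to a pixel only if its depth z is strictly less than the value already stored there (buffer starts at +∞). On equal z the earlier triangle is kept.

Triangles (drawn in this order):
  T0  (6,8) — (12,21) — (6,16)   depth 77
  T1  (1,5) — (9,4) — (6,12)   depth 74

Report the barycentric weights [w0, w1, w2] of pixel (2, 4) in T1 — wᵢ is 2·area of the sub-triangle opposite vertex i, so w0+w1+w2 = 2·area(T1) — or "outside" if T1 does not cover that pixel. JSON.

T0:
  2·area = 48
  edge (6, 8)→(12, 21): d=(6,13) right/bottom  bias=-1
  edge (12, 21)→(6, 16): d=(-6,-5) top-left  bias=+0
  edge (6, 16)→(6, 8): d=(0,-8) top-left  bias=+0
    (3,5)@(7, 11): e=[5,35,8] → #
    (4,5)@(9, 11): e=[-21,45,24] → ·
    (3,6)@(7, 13): e=[17,23,8] → #
    (4,6)@(9, 13): e=[-9,33,24] → ·
    (3,7)@(7, 15): e=[29,11,8] → #
    (4,7)@(9, 15): e=[3,21,24] → #
    (5,7)@(11, 15): e=[-23,31,40] → ·
    (3,8)@(7, 17): e=[41,-1,8] → ·
    (4,8)@(9, 17): e=[15,9,24] → #
    (5,8)@(11, 17): e=[-11,19,40] → ·
    (4,9)@(9, 19): e=[27,-3,24] → ·
    (5,9)@(11, 19): e=[1,7,40] → #
  covered (6 px):
    · · · · · ·
    · · · · · ·
    · · · · · ·
    · · · · · ·
    · · · · · ·
    · · · # · ·
    · · · # · ·
    · · · # # ·
    · · · · # ·
    · · · · · #
    · · · · · ·
T1:
  2·area = 61
  edge (1, 5)→(9, 4): d=(8,-1) top-left  bias=+0
  edge (9, 4)→(6, 12): d=(-3,8) right/bottom  bias=-1
  edge (6, 12)→(1, 5): d=(-5,-7) top-left  bias=+0
    (0,2)@(1, 5): e=[0,61,0] → #  [on edge]
    (1,2)@(3, 5): e=[2,45,14] → #
    (2,2)@(5, 5): e=[4,29,28] → #
    (3,2)@(7, 5): e=[6,13,42] → #
    (4,2)@(9, 5): e=[8,-3,56] → ·
    (0,3)@(1, 7): e=[16,55,-10] → ·
    (1,3)@(3, 7): e=[18,39,4] → #
    (4,3)@(9, 7): e=[24,-9,46] → ·
    (1,4)@(3, 9): e=[34,33,-6] → ·
    (2,4)@(5, 9): e=[36,17,8] → #
    (4,4)@(9, 9): e=[40,-15,36] → ·
    (2,5)@(5, 11): e=[52,11,-2] → ·
    (5,9)@(11, 19): e=[122,-61,0] → ·  [on edge]
  covered (9 px):
    · · · · · ·
    · · · · · ·
    # # # # · ·
    · # # # · ·
    · · # # · ·
    · · · · · ·
    · · · · · ·
    · · · · · ·
    · · · · · ·
    · · · · · ·
    · · · · · ·

Answer: [17,8,36]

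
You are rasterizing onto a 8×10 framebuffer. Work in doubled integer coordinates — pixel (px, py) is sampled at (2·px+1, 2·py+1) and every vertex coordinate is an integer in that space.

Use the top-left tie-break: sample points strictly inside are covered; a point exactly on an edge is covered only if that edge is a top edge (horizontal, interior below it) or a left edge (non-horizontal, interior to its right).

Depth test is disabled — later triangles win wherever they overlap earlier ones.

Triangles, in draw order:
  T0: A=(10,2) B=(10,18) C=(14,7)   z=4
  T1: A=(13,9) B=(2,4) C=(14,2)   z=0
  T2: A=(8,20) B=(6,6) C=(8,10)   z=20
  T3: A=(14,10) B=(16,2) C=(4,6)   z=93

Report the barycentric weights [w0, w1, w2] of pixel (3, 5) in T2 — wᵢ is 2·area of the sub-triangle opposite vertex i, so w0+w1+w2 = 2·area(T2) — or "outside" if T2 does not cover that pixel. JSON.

T0:
  2·area = 64  (B↔C swapped to make it positive)
  edge (10, 2)→(14, 7): d=(4,5) right/bottom  bias=-1
  edge (14, 7)→(10, 18): d=(-4,11) right/bottom  bias=-1
  edge (10, 18)→(10, 2): d=(0,-16) top-left  bias=+0
    (5,2)@(11, 5): e=[7,41,16] → █
    (6,2)@(13, 5): e=[-3,19,48] → ·
    (5,3)@(11, 7): e=[15,33,16] → █
    (6,3)@(13, 7): e=[5,11,48] → █
    (7,3)@(15, 7): e=[-5,-11,80] → ·
    (5,4)@(11, 9): e=[23,25,16] → █
    (7,4)@(15, 9): e=[3,-19,80] → ·
    (5,5)@(11, 11): e=[31,17,16] → █
    (6,5)@(13, 11): e=[21,-5,48] → ·
    (5,6)@(11, 13): e=[39,9,16] → █
    (6,6)@(13, 13): e=[29,-13,48] → ·
    (5,7)@(11, 15): e=[47,1,16] → █
  covered (8 px):
    · · · · · · · ·
    · · · · · · · ·
    · · · · · █ · ·
    · · · · · █ █ ·
    · · · · · █ █ ·
    · · · · · █ · ·
    · · · · · █ · ·
    · · · · · █ · ·
    · · · · · · · ·
    · · · · · · · ·
T1:
  2·area = 82
  edge (13, 9)→(2, 4): d=(-11,-5) top-left  bias=+0
  edge (2, 4)→(14, 2): d=(12,-2) top-left  bias=+0
  edge (14, 2)→(13, 9): d=(-1,7) right/bottom  bias=-1
    (4,1)@(9, 3): e=[46,2,34] → █
    (5,1)@(11, 3): e=[56,6,20] → █
    (6,1)@(13, 3): e=[66,10,6] → █
    (7,1)@(15, 3): e=[76,14,-8] → ·
    (2,2)@(5, 5): e=[4,18,60] → █
    (3,2)@(7, 5): e=[14,22,46] → █
    (7,2)@(15, 5): e=[54,38,-10] → ·
    (2,3)@(5, 7): e=[-18,42,58] → ·
    (3,3)@(7, 7): e=[-8,46,44] → ·
    (4,3)@(9, 7): e=[2,50,30] → █
    (7,3)@(15, 7): e=[32,62,-12] → ·
    (4,4)@(9, 9): e=[-20,74,28] → ·
    (6,4)@(13, 9): e=[0,82,0] → ·  [on edge]
  covered (11 px):
    · · · · · · · ·
    · · · · █ █ █ ·
    · · █ █ █ █ █ ·
    · · · · █ █ █ ·
    · · · · · · · ·
    · · · · · · · ·
    · · · · · · · ·
    · · · · · · · ·
    · · · · · · · ·
    · · · · · · · ·
T2:
  2·area = 20
  edge (8, 20)→(6, 6): d=(-2,-14) top-left  bias=+0
  edge (6, 6)→(8, 10): d=(2,4) right/bottom  bias=-1
  edge (8, 10)→(8, 20): d=(0,10) right/bottom  bias=-1
    (3,4)@(7, 9): e=[8,2,10] → █
    (4,4)@(9, 9): e=[36,-6,-10] → ·
    (3,5)@(7, 11): e=[4,6,10] → █
    (4,5)@(9, 11): e=[32,-2,-10] → ·
    (3,6)@(7, 13): e=[0,10,10] → █  [on edge]
    (4,6)@(9, 13): e=[28,2,-10] → ·
    (3,7)@(7, 15): e=[-4,14,10] → ·
  covered (3 px):
    · · · · · · · ·
    · · · · · · · ·
    · · · · · · · ·
    · · · · · · · ·
    · · · █ · · · ·
    · · · █ · · · ·
    · · · █ · · · ·
    · · · · · · · ·
    · · · · · · · ·
    · · · · · · · ·
T3:
  2·area = 88  (B↔C swapped to make it positive)
  edge (14, 10)→(4, 6): d=(-10,-4) top-left  bias=+0
  edge (4, 6)→(16, 2): d=(12,-4) top-left  bias=+0
  edge (16, 2)→(14, 10): d=(-2,8) right/bottom  bias=-1
    (6,1)@(13, 3): e=[66,0,22] → █  [on edge]
    (7,1)@(15, 3): e=[74,8,6] → █
    (3,2)@(7, 5): e=[22,0,66] → █  [on edge]
    (4,2)@(9, 5): e=[30,8,50] → █
    (5,2)@(11, 5): e=[38,16,34] → █
    (0,3)@(1, 7): e=[-22,0,110] → ·  [on edge]
    (3,3)@(7, 7): e=[2,24,62] → █
    (7,3)@(15, 7): e=[34,56,-2] → ·
    (3,4)@(7, 9): e=[-18,48,58] → ·
    (4,4)@(9, 9): e=[-10,56,42] → ·
    (5,4)@(11, 9): e=[-2,64,26] → ·
    (6,4)@(13, 9): e=[6,72,10] → █
  covered (12 px):
    · · · · · · · ·
    · · · · · · █ █
    · · · █ █ █ █ █
    · · · █ █ █ █ ·
    · · · · · · █ ·
    · · · · · · · ·
    · · · · · · · ·
    · · · · · · · ·
    · · · · · · · ·
    · · · · · · · ·

Answer: [6,10,4]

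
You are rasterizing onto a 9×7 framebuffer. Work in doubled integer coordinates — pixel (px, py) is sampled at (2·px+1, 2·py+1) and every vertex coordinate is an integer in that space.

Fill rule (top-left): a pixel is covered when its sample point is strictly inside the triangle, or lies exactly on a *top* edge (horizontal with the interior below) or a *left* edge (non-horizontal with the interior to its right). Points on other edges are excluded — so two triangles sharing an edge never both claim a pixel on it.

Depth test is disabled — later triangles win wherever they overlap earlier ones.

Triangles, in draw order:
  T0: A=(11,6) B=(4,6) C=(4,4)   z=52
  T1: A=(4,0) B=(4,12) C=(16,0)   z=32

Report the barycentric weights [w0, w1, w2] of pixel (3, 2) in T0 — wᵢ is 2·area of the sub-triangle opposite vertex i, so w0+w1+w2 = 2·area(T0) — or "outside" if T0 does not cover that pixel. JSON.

T0:
  2·area = 14
  edge (11, 6)→(4, 6): d=(-7,0) right/bottom  bias=-1
  edge (4, 6)→(4, 4): d=(0,-2) top-left  bias=+0
  edge (4, 4)→(11, 6): d=(7,2) right/bottom  bias=-1
    (2,2)@(5, 5): e=[7,2,5] → X
    (3,2)@(7, 5): e=[7,6,1] → X
    (4,2)@(9, 5): e=[7,10,-3] → .
    (2,3)@(5, 7): e=[-7,2,19] → .
    (3,3)@(7, 7): e=[-7,6,15] → .
  covered (2 px):
    . . . . . . . . .
    . . . . . . . . .
    . . X X . . . . .
    . . . . . . . . .
    . . . . . . . . .
    . . . . . . . . .
    . . . . . . . . .
T1:
  2·area = 144  (B↔C swapped to make it positive)
  edge (4, 0)→(16, 0): d=(12,0) top-left  bias=+0
  edge (16, 0)→(4, 12): d=(-12,12) right/bottom  bias=-1
  edge (4, 12)→(4, 0): d=(0,-12) top-left  bias=+0
    (2,0)@(5, 1): e=[12,120,12] → X
    (3,0)@(7, 1): e=[12,96,36] → X
    (4,0)@(9, 1): e=[12,72,60] → X
    (5,0)@(11, 1): e=[12,48,84] → X
    (6,0)@(13, 1): e=[12,24,108] → X
    (7,0)@(15, 1): e=[12,0,132] → .  [on edge]
    (2,1)@(5, 3): e=[36,96,12] → X
    (6,1)@(13, 3): e=[36,0,108] → .  [on edge]
    (2,2)@(5, 5): e=[60,72,12] → X
    (5,2)@(11, 5): e=[60,0,84] → .  [on edge]
    (2,3)@(5, 7): e=[84,48,12] → X
    (4,3)@(9, 7): e=[84,0,60] → .  [on edge]
    (3,4)@(7, 9): e=[108,0,36] → .  [on edge]
    (2,5)@(5, 11): e=[132,0,12] → .  [on edge]
    (1,6)@(3, 13): e=[156,0,-12] → .  [on edge]
  covered (15 px):
    . . X X X X X . .
    . . X X X X . . .
    . . X X X . . . .
    . . X X . . . . .
    . . X . . . . . .
    . . . . . . . . .
    . . . . . . . . .

Final: [6,1,7]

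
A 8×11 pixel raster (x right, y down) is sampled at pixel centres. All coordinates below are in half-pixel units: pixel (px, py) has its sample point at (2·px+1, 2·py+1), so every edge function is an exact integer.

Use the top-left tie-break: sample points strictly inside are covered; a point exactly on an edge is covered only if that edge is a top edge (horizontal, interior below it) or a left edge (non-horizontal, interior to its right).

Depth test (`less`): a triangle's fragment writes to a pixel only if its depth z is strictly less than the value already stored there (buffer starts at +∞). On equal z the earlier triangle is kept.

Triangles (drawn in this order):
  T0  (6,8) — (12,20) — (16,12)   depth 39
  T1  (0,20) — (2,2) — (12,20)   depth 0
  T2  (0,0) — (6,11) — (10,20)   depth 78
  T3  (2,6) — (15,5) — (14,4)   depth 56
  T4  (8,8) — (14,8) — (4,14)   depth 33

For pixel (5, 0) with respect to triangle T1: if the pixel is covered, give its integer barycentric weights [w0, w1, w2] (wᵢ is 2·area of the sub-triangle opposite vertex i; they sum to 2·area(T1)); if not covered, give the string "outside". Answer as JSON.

T0:
  2·area = 96  (B↔C swapped to make it positive)
  edge (6, 8)→(16, 12): d=(10,4) right/bottom  bias=-1
  edge (16, 12)→(12, 20): d=(-4,8) right/bottom  bias=-1
  edge (12, 20)→(6, 8): d=(-6,-12) top-left  bias=+0
    (3,4)@(7, 9): e=[6,84,6] → █
    (4,4)@(9, 9): e=[-2,68,30] → ·
    (3,5)@(7, 11): e=[26,76,-6] → ·
    (4,5)@(9, 11): e=[18,60,18] → █
    (5,5)@(11, 11): e=[10,44,42] → █
    (6,5)@(13, 11): e=[2,28,66] → █
    (7,5)@(15, 11): e=[-6,12,90] → ·
    (4,6)@(9, 13): e=[38,52,6] → █
    (7,6)@(15, 13): e=[14,4,78] → █
    (4,7)@(9, 15): e=[58,44,-6] → ·
    (5,7)@(11, 15): e=[50,28,18] → █
    (7,7)@(15, 15): e=[34,-4,66] → ·
  covered (12 px):
    · · · · · · · ·
    · · · · · · · ·
    · · · · · · · ·
    · · · · · · · ·
    · · · █ · · · ·
    · · · · █ █ █ ·
    · · · · █ █ █ █
    · · · · · █ █ ·
    · · · · · █ █ ·
    · · · · · · · ·
    · · · · · · · ·
T1:
  2·area = 216
  edge (0, 20)→(2, 2): d=(2,-18) top-left  bias=+0
  edge (2, 2)→(12, 20): d=(10,18) right/bottom  bias=-1
  edge (12, 20)→(0, 20): d=(-12,0) right/bottom  bias=-1
    (1,2)@(3, 5): e=[24,12,180] → █
    (2,2)@(5, 5): e=[60,-24,180] → ·
    (1,3)@(3, 7): e=[28,32,156] → █
    (2,3)@(5, 7): e=[64,-4,156] → ·
    (1,4)@(3, 9): e=[32,52,132] → █
    (2,4)@(5, 9): e=[68,16,132] → █
    (3,4)@(7, 9): e=[104,-20,132] → ·
    (0,5)@(1, 11): e=[0,108,108] → █  [on edge]
    (3,5)@(7, 11): e=[108,0,108] → ·  [on edge]
    (0,6)@(1, 13): e=[4,128,84] → █
    (3,6)@(7, 13): e=[112,20,84] → █
    (4,6)@(9, 13): e=[148,-16,84] → ·
  covered (27 px):
    · · · · · · · ·
    · · · · · · · ·
    · █ · · · · · ·
    · █ · · · · · ·
    · █ █ · · · · ·
    █ █ █ · · · · ·
    █ █ █ █ · · · ·
    █ █ █ █ █ · · ·
    █ █ █ █ █ · · ·
    █ █ █ █ █ █ · ·
    · · · · · · · ·
T2:
  2·area = 10
  edge (0, 0)→(6, 11): d=(6,11) right/bottom  bias=-1
  edge (6, 11)→(10, 20): d=(4,9) right/bottom  bias=-1
  edge (10, 20)→(0, 0): d=(-10,-20) top-left  bias=+0
  covered (0 px):
    · · · · · · · ·
    · · · · · · · ·
    · · · · · · · ·
    · · · · · · · ·
    · · · · · · · ·
    · · · · · · · ·
    · · · · · · · ·
    · · · · · · · ·
    · · · · · · · ·
    · · · · · · · ·
    · · · · · · · ·
T3:
  2·area = 14  (B↔C swapped to make it positive)
  edge (2, 6)→(14, 4): d=(12,-2) top-left  bias=+0
  edge (14, 4)→(15, 5): d=(1,1) right/bottom  bias=-1
  edge (15, 5)→(2, 6): d=(-13,1) right/bottom  bias=-1
    (5,0)@(11, 1): e=[-42,0,56] → ·  [on edge]
    (6,1)@(13, 3): e=[-14,0,28] → ·  [on edge]
    (4,2)@(9, 5): e=[2,6,6] → █
    (5,2)@(11, 5): e=[6,4,4] → █
    (6,2)@(13, 5): e=[10,2,2] → █
    (7,2)@(15, 5): e=[14,0,0] → ·  [on edge]
    (4,3)@(9, 7): e=[26,8,-20] → ·
    (5,3)@(11, 7): e=[30,6,-22] → ·
    (6,3)@(13, 7): e=[34,4,-24] → ·
  covered (3 px):
    · · · · · · · ·
    · · · · · · · ·
    · · · · █ █ █ ·
    · · · · · · · ·
    · · · · · · · ·
    · · · · · · · ·
    · · · · · · · ·
    · · · · · · · ·
    · · · · · · · ·
    · · · · · · · ·
    · · · · · · · ·
T4:
  2·area = 36
  edge (8, 8)→(14, 8): d=(6,0) top-left  bias=+0
  edge (14, 8)→(4, 14): d=(-10,6) right/bottom  bias=-1
  edge (4, 14)→(8, 8): d=(4,-6) top-left  bias=+0
    (4,4)@(9, 9): e=[6,20,10] → █
    (5,4)@(11, 9): e=[6,8,22] → █
    (6,4)@(13, 9): e=[6,-4,34] → ·
    (3,5)@(7, 11): e=[18,12,6] → █
    (4,5)@(9, 11): e=[18,0,18] → ·  [on edge]
    (5,5)@(11, 11): e=[18,-12,30] → ·
    (2,6)@(5, 13): e=[30,4,2] → █
    (3,6)@(7, 13): e=[30,-8,14] → ·
    (2,7)@(5, 15): e=[42,-16,10] → ·
  covered (4 px):
    · · · · · · · ·
    · · · · · · · ·
    · · · · · · · ·
    · · · · · · · ·
    · · · · █ █ · ·
    · · · █ · · · ·
    · · █ · · · · ·
    · · · · · · · ·
    · · · · · · · ·
    · · · · · · · ·
    · · · · · · · ·

Result: "outside"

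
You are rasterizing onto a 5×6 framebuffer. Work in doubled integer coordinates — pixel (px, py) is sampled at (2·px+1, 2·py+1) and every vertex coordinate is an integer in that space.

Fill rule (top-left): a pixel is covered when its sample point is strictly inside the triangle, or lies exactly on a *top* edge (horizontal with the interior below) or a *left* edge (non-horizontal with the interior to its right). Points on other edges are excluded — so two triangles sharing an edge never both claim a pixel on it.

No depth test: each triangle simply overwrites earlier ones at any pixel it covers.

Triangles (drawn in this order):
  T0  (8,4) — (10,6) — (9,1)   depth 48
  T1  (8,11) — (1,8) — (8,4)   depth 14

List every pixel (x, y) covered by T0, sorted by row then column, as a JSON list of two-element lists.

T0:
  2·area = 8  (B↔C swapped to make it positive)
  edge (8, 4)→(9, 1): d=(1,-3) top-left  bias=+0
  edge (9, 1)→(10, 6): d=(1,5) right/bottom  bias=-1
  edge (10, 6)→(8, 4): d=(-2,-2) top-left  bias=+0
    (2,0)@(5, 1): e=[-12,20,0] → ·  [on edge]
    (4,0)@(9, 1): e=[0,0,8] → ·  [on edge]
    (3,1)@(7, 3): e=[-4,12,0] → ·  [on edge]
    (4,1)@(9, 3): e=[2,2,4] → █
    (4,2)@(9, 5): e=[4,4,0] → █  [on edge]
    (3,3)@(7, 7): e=[0,16,-8] → ·  [on edge]
    (4,3)@(9, 7): e=[6,6,-4] → ·
  covered (2 px):
    · · · · ·
    · · · · █
    · · · · █
    · · · · ·
    · · · · ·
    · · · · ·
T1:
  2·area = 49
  edge (8, 11)→(1, 8): d=(-7,-3) top-left  bias=+0
  edge (1, 8)→(8, 4): d=(7,-4) top-left  bias=+0
  edge (8, 4)→(8, 11): d=(0,7) right/bottom  bias=-1
    (3,2)@(7, 5): e=[39,3,7] → █
    (4,2)@(9, 5): e=[45,11,-7] → ·
    (1,3)@(3, 7): e=[13,1,35] → █
    (2,3)@(5, 7): e=[19,9,21] → █
    (4,3)@(9, 7): e=[31,25,-7] → ·
    (1,4)@(3, 9): e=[-1,15,35] → ·
    (2,4)@(5, 9): e=[5,23,21] → █
    (4,4)@(9, 9): e=[17,39,-7] → ·
    (2,5)@(5, 11): e=[-9,37,21] → ·
    (3,5)@(7, 11): e=[-3,45,7] → ·
  covered (6 px):
    · · · · ·
    · · · · ·
    · · · █ ·
    · █ █ █ ·
    · · █ █ ·
    · · · · ·

Final: [[4,1],[4,2]]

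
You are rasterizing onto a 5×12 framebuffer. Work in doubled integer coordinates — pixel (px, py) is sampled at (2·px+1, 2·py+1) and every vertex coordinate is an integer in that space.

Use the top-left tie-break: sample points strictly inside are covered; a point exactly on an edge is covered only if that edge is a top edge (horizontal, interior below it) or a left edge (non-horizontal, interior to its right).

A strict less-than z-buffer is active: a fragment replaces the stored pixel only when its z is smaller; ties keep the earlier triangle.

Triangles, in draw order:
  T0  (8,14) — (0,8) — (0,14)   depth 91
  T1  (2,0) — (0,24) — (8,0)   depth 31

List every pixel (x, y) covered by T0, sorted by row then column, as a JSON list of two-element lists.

T0:
  2·area = 48  (B↔C swapped to make it positive)
  edge (8, 14)→(0, 14): d=(-8,0) right/bottom  bias=-1
  edge (0, 14)→(0, 8): d=(0,-6) top-left  bias=+0
  edge (0, 8)→(8, 14): d=(8,6) right/bottom  bias=-1
    (0,4)@(1, 9): e=[40,6,2] → X
    (1,4)@(3, 9): e=[40,18,-10] → .
    (0,5)@(1, 11): e=[24,6,18] → X
    (1,5)@(3, 11): e=[24,18,6] → X
    (2,5)@(5, 11): e=[24,30,-6] → .
    (0,6)@(1, 13): e=[8,6,34] → X
    (2,6)@(5, 13): e=[8,30,10] → X
    (3,6)@(7, 13): e=[8,42,-2] → .
    (0,7)@(1, 15): e=[-8,6,50] → .
    (1,7)@(3, 15): e=[-8,18,38] → .
    (2,7)@(5, 15): e=[-8,30,26] → .
  covered (6 px):
    . . . . .
    . . . . .
    . . . . .
    . . . . .
    X . . . .
    X X . . .
    X X X . .
    . . . . .
    . . . . .
    . . . . .
    . . . . .
    . . . . .
T1:
  2·area = 144  (B↔C swapped to make it positive)
  edge (2, 0)→(8, 0): d=(6,0) top-left  bias=+0
  edge (8, 0)→(0, 24): d=(-8,24) right/bottom  bias=-1
  edge (0, 24)→(2, 0): d=(2,-24) top-left  bias=+0
    (1,0)@(3, 1): e=[6,112,26] → X
    (2,0)@(5, 1): e=[6,64,74] → X
    (3,0)@(7, 1): e=[6,16,122] → X
    (4,0)@(9, 1): e=[6,-32,170] → .
    (1,1)@(3, 3): e=[18,96,30] → X
    (3,1)@(7, 3): e=[18,0,126] → .  [on edge]
    (1,2)@(3, 5): e=[30,80,34] → X
    (3,2)@(7, 5): e=[30,-16,130] → .
    (1,3)@(3, 7): e=[42,64,38] → X
    (3,3)@(7, 7): e=[42,-32,134] → .
    (1,4)@(3, 9): e=[54,48,42] → X
    (2,4)@(5, 9): e=[54,0,90] → .  [on edge]
    (1,7)@(3, 15): e=[90,0,54] → .  [on edge]
    (0,10)@(1, 21): e=[126,0,18] → .  [on edge]
  covered (16 px):
    . X X X .
    . X X . .
    . X X . .
    . X X . .
    . X . . .
    . X . . .
    X X . . .
    X . . . .
    X . . . .
    X . . . .
    . . . . .
    . . . . .

Answer: [[0,4],[0,5],[1,5],[0,6],[1,6],[2,6]]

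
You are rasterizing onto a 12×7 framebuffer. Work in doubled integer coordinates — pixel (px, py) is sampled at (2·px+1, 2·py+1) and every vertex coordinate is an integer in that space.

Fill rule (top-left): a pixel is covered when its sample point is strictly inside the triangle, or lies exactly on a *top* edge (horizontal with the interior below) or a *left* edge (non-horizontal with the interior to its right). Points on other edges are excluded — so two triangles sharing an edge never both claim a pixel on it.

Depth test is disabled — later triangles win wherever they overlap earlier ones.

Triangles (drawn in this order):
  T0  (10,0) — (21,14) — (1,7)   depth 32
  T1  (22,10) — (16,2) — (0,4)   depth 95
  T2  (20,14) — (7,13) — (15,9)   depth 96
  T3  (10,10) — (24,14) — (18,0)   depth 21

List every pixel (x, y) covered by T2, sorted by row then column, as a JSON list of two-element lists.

T0:
  2·area = 203
  edge (10, 0)→(21, 14): d=(11,14) right/bottom  bias=-1
  edge (21, 14)→(1, 7): d=(-20,-7) top-left  bias=+0
  edge (1, 7)→(10, 0): d=(9,-7) top-left  bias=+0
    (4,0)@(9, 1): e=[25,176,2] → #
    (5,0)@(11, 1): e=[-3,190,16] → ·
    (3,1)@(7, 3): e=[75,122,6] → #
    (5,1)@(11, 3): e=[19,150,34] → #
    (6,1)@(13, 3): e=[-9,164,48] → ·
    (2,2)@(5, 5): e=[125,68,10] → #
    (6,2)@(13, 5): e=[13,124,66] → #
    (7,2)@(15, 5): e=[-15,138,80] → ·
    (0,3)@(1, 7): e=[203,0,0] → #  [on edge]
    (1,3)@(3, 7): e=[175,14,14] → #
    (7,3)@(15, 7): e=[7,98,98] → #
    (8,3)@(17, 7): e=[-21,112,112] → ·
  covered (27 px):
    · · · · # · · · · · · ·
    · · · # # # · · · · · ·
    · · # # # # # · · · · ·
    # # # # # # # # · · · ·
    · · · # # # # # # · · ·
    · · · · · · # # # · · ·
    · · · · · · · · · # · ·
T1:
  2·area = 140  (B↔C swapped to make it positive)
  edge (22, 10)→(0, 4): d=(-22,-6) top-left  bias=+0
  edge (0, 4)→(16, 2): d=(16,-2) top-left  bias=+0
  edge (16, 2)→(22, 10): d=(6,8) right/bottom  bias=-1
    (4,1)@(9, 3): e=[76,2,62] → #
    (5,1)@(11, 3): e=[88,6,46] → #
    (6,1)@(13, 3): e=[100,10,30] → #
    (7,1)@(15, 3): e=[112,14,14] → #
    (8,1)@(17, 3): e=[124,18,-2] → ·
    (2,2)@(5, 5): e=[8,26,106] → #
    (3,2)@(7, 5): e=[20,30,90] → #
    (8,2)@(17, 5): e=[80,50,10] → #
    (9,2)@(19, 5): e=[92,54,-6] → ·
    (2,3)@(5, 7): e=[-36,58,118] → ·
    (3,3)@(7, 7): e=[-24,62,102] → ·
    (4,3)@(9, 7): e=[-12,66,86] → ·
    (5,3)@(11, 7): e=[0,70,70] → #  [on edge]
  covered (18 px):
    · · · · · · · · · · · ·
    · · · · # # # # · · · ·
    · · # # # # # # # · · ·
    · · · · · # # # # # · ·
    · · · · · · · · · # # ·
    · · · · · · · · · · · ·
    · · · · · · · · · · · ·
T2:
  2·area = 60
  edge (20, 14)→(7, 13): d=(-13,-1) top-left  bias=+0
  edge (7, 13)→(15, 9): d=(8,-4) top-left  bias=+0
  edge (15, 9)→(20, 14): d=(5,5) right/bottom  bias=-1
    (3,0)@(7, 1): e=[156,-96,0] → ·  [on edge]
    (4,1)@(9, 3): e=[132,-72,0] → ·  [on edge]
    (5,2)@(11, 5): e=[108,-48,0] → ·  [on edge]
    (11,2)@(23, 5): e=[120,0,-60] → ·  [on edge]
    (6,3)@(13, 7): e=[84,-24,0] → ·  [on edge]
    (9,3)@(19, 7): e=[90,0,-30] → ·  [on edge]
    (7,4)@(15, 9): e=[60,0,0] → ·  [on edge]
    (5,5)@(11, 11): e=[30,0,30] → #  [on edge]
    (6,5)@(13, 11): e=[32,8,20] → #
    (7,5)@(15, 11): e=[34,16,10] → #
    (8,5)@(17, 11): e=[36,24,0] → ·  [on edge]
    (3,6)@(7, 13): e=[0,0,60] → #  [on edge]
    (9,6)@(19, 13): e=[12,48,0] → ·  [on edge]
  covered (9 px):
    · · · · · · · · · · · ·
    · · · · · · · · · · · ·
    · · · · · · · · · · · ·
    · · · · · · · · · · · ·
    · · · · · · · · · · · ·
    · · · · · # # # · · · ·
    · · · # # # # # # · · ·
T3:
  2·area = 172  (B↔C swapped to make it positive)
  edge (10, 10)→(18, 0): d=(8,-10) top-left  bias=+0
  edge (18, 0)→(24, 14): d=(6,14) right/bottom  bias=-1
  edge (24, 14)→(10, 10): d=(-14,-4) top-left  bias=+0
    (8,1)@(17, 3): e=[14,32,126] → #
    (9,1)@(19, 3): e=[34,4,134] → #
    (10,1)@(21, 3): e=[54,-24,142] → ·
    (7,2)@(15, 5): e=[10,72,90] → #
    (10,2)@(21, 5): e=[70,-12,114] → ·
    (6,3)@(13, 7): e=[6,112,54] → #
    (10,3)@(21, 7): e=[86,0,86] → ·  [on edge]
    (5,4)@(11, 9): e=[2,152,18] → #
    (10,4)@(21, 9): e=[102,12,58] → #
    (11,4)@(23, 9): e=[122,-16,66] → ·
    (5,5)@(11, 11): e=[18,164,-10] → ·
    (6,5)@(13, 11): e=[38,136,-2] → ·
  covered (21 px):
    · · · · · · · · · · · ·
    · · · · · · · · # # · ·
    · · · · · · · # # # · ·
    · · · · · · # # # # · ·
    · · · · · # # # # # # ·
    · · · · · · · # # # # ·
    · · · · · · · · · · # #

Result: [[5,5],[6,5],[7,5],[3,6],[4,6],[5,6],[6,6],[7,6],[8,6]]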